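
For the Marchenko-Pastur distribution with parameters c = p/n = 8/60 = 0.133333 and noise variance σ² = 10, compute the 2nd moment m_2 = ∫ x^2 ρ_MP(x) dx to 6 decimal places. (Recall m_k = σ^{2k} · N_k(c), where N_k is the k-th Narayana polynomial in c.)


E[X²] = σ⁴ (1 + c) (second MP moment). With σ² = 10 (so σ⁴ = 100) and c = 8/60 = 0.133333: E[X²] = 100 · (1 + 0.133333) = 100 · 1.133333.

So E[X^2] = 113.333333.


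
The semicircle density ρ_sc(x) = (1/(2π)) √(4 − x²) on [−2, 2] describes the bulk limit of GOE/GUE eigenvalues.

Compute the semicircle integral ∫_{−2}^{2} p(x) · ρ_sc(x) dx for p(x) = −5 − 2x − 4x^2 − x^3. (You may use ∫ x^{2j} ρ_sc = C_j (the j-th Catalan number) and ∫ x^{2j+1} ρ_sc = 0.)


Write p(x) = Σ a_i x^i, split into monomials and integrate each against ρ_sc separately.
Using ∫ x^{2j} ρ_sc = C_j = (1/(j+1)) C(2j, j) (Catalan numbers) and ∫ x^{2j+1} ρ_sc = 0 (odd monomials vanish by symmetry):
  i = 0 (even): a_0 · C_{0} = -5 · 1 = -5
  i = 1 (odd): ∫ x^1 ρ_sc = 0 (vanishes)
  i = 2 (even): a_2 · C_{1} = -4 · 1 = -4
  i = 3 (odd): ∫ x^3 ρ_sc = 0 (vanishes)

Summing the contributions: ∫_{−2}^{2} p(x) ρ_sc(x) dx = (-5) + (-4) = -9.


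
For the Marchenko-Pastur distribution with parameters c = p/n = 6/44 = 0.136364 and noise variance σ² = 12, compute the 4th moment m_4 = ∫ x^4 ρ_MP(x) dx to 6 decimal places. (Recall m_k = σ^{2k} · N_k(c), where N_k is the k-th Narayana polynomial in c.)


E[X⁴] = σ⁸ (1 + 6c + 6c² + c³) (fourth MP moment). With σ² = 12 (so σ⁸ = 20736) and c = 6/44 = 0.136364: E[X⁴] = 20736 · (1 + 6·0.136364 + 6·(0.136364)² + (0.136364)³) = 20736 · 1.932288.

So E[X^4] = 40067.918858.


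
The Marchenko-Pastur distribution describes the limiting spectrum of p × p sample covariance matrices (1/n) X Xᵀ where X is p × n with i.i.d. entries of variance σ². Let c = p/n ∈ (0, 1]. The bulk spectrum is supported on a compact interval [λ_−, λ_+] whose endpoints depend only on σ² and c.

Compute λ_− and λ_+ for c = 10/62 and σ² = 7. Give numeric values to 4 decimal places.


c = 10/62 = 0.161290; √c = 0.401610.
λ_− = σ² (1 − √c)² = 7 · (1 − 0.401610)² = 7 · (0.598390)² = 2.506497.
λ_+ = σ² (1 + √c)² = 7 · (1 + 0.401610)² = 7 · (1.401610)² = 13.751568.

Rounded to 4 decimal places: λ_− ≈ 2.5065, λ_+ ≈ 13.7516.


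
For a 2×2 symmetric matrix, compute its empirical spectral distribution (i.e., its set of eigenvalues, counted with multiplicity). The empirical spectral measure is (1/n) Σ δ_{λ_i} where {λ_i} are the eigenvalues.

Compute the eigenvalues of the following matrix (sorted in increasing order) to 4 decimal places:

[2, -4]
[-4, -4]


Since M is real symmetric, both eigenvalues are real; they are the roots of det(λI − M) = λ² − (tr M) λ + det M.
tr M = 2 + (-4) = -2.
det M = 2·(-4) − (-4)² = -8 − 16 = -24.
Characteristic polynomial: λ² + 2λ − 24 = 0.
Discriminant Δ = (tr M)² − 4·det M = 4 − (-96) = 100; √Δ = 10.000000.
λ = (tr M ± √Δ)/2 = (-2 ± 10.000000)/2, giving (tr M − √Δ)/2 = -6.0000 and (tr M + √Δ)/2 = 4.0000.

Eigenvalues sorted in increasing order: [-6.0000, 4.0000].


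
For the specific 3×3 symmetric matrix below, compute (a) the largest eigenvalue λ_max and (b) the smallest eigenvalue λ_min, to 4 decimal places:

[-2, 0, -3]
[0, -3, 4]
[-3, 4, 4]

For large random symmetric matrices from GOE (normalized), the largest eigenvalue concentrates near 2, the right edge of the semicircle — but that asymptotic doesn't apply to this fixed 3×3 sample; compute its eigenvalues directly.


Since M is real symmetric, all three eigenvalues are real; they are the roots of det(λI − M) = λ³ − (tr M) λ² + s λ − det M, where s is the sum of the principal 2×2 minors.
tr M = -2 + (-3) + 4 = -1.
s = ((-2)·(-3) − 0²) + ((-2)·4 − (-3)²) + ((-3)·4 − 4²) = 6 + (-17) + (-28) = -39.
det M (expand along row 1) = (-2)·(-28) − 0·12 + (-3)·(-9) = 83.
Characteristic polynomial: λ³ + λ² − 39λ − 83 = 0.
Substitute λ = y + (tr M)/3 = y − 0.333333 to remove the quadratic term: y³ + p·y + q = 0 with p = s − (tr M)²/3 = -39.333333 and q = −2(tr M)³/27 + (tr M)·s/3 − det M = -69.925926.
Three real roots ⇒ use the trigonometric (Viète) form: r = 2√(−p/3) = 7.241854, φ = arccos(3q/(p·r)) = arccos(0.736460) = 0.742974 rad.
y_k = r·cos(φ/3 − 2πk/3) for k = 0, 1, 2 gives y = 7.020899, -1.973058, -5.047840.
λ_k = y_k − 0.333333 gives λ = 6.6876, -2.3064, -5.3812 (check: the sum is -1.0000 = tr M).

Hence λ_max = 6.6876 and λ_min = -5.3812.


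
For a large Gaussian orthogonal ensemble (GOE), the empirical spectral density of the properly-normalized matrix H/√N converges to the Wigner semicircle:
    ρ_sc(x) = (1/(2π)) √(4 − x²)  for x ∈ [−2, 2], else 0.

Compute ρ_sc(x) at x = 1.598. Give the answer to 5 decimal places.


ρ_sc(x) = (1/(2π)) √(4 − x²). With x = 1.598:
  4 − x² = 4 − (1.598)² = 4 − 2.553604 = 1.446396.
  √(4 − x²) = 1.202662.
  1/(2π) = 0.159155.
  ρ_sc(1.598) = 0.159155 · 1.202662 = 0.191410.

Rounded to 5 decimal places: ρ_sc(1.598) ≈ 0.19141.


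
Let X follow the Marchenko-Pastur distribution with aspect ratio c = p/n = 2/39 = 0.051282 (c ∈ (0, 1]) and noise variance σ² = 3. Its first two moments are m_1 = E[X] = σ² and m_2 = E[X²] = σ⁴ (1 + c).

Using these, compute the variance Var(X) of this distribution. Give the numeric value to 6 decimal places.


m_1 = E[X] = σ² = 3, so m_1² = 9.
m_2 = E[X²] = σ⁴ (1 + c) = 9 · (1 + 0.051282) = 9 · 1.051282 = 9.461538.
(Note m_2 − m_1² simplifies to c · σ⁴ = 0.051282 · 9.)

Var(X) = m_2 − m_1² = 9.461538 − 9 = 0.461538.


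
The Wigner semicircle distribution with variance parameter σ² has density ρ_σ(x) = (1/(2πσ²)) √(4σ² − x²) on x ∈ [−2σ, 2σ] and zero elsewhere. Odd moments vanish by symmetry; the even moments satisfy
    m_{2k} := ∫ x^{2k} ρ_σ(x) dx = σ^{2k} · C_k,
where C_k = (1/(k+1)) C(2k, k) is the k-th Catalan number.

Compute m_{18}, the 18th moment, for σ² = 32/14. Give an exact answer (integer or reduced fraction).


By the scaled semicircle moment identity, m_{2k} = σ^{2k} · C_k with k = 9.
C_9 = (1/(k+1)) · C(2k, k) = (1/10) · C(18, 9) = (1/10) · 48620 = 4862.
σ^{2k} = (σ²)^k = (32/14)^9 = 68719476736/40353607.

Therefore m_{18} = σ^{18} · C_9 = (68719476736/40353607) · 4862 = 334114095890432/40353607.


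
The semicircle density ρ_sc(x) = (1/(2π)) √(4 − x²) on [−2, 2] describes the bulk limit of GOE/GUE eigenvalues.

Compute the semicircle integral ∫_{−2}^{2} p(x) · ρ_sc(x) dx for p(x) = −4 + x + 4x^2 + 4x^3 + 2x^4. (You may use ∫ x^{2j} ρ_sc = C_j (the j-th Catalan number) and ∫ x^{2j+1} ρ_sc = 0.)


Write p(x) = Σ a_i x^i, split into monomials and integrate each against ρ_sc separately.
Using ∫ x^{2j} ρ_sc = C_j = (1/(j+1)) C(2j, j) (Catalan numbers) and ∫ x^{2j+1} ρ_sc = 0 (odd monomials vanish by symmetry):
  i = 0 (even): a_0 · C_{0} = -4 · 1 = -4
  i = 1 (odd): ∫ x^1 ρ_sc = 0 (vanishes)
  i = 2 (even): a_2 · C_{1} = 4 · 1 = 4
  i = 3 (odd): ∫ x^3 ρ_sc = 0 (vanishes)
  i = 4 (even): a_4 · C_{2} = 2 · 2 = 4

Summing the contributions: ∫_{−2}^{2} p(x) ρ_sc(x) dx = (-4) + 4 + 4 = 4.


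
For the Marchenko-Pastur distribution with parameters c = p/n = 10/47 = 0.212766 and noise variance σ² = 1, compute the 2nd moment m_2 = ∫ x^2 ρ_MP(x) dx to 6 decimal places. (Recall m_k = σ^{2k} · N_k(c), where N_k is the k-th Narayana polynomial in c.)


E[X²] = σ⁴ (1 + c) (second MP moment). With σ² = 1 (so σ⁴ = 1) and c = 10/47 = 0.212766: E[X²] = 1 · (1 + 0.212766) = 1 · 1.212766.

So E[X^2] = 1.212766.


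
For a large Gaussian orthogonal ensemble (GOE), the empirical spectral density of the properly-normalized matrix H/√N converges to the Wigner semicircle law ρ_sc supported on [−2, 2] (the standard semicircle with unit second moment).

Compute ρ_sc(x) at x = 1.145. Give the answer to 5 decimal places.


ρ_sc(x) = (1/(2π)) √(4 − x²). With x = 1.145:
  4 − x² = 4 − (1.145)² = 4 − 1.311025 = 2.688975.
  √(4 − x²) = 1.639809.
  1/(2π) = 0.159155.
  ρ_sc(1.145) = 0.159155 · 1.639809 = 0.260984.

Rounded to 5 decimal places: ρ_sc(1.145) ≈ 0.26098.


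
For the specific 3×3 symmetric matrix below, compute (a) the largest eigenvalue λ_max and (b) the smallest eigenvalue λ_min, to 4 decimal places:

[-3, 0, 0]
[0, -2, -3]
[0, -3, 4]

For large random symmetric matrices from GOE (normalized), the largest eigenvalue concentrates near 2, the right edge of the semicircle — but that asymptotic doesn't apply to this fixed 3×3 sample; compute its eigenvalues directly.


Since M is real symmetric, all three eigenvalues are real; they are the roots of det(λI − M) = λ³ − (tr M) λ² + s λ − det M, where s is the sum of the principal 2×2 minors.
tr M = -3 + (-2) + 4 = -1.
s = ((-3)·(-2) − 0²) + ((-3)·4 − 0²) + ((-2)·4 − (-3)²) = 6 + (-12) + (-17) = -23.
det M (expand along row 1) = (-3)·(-17) − 0·0 + 0·0 = 51.
Characteristic polynomial: λ³ + λ² − 23λ − 51 = 0.
Substitute λ = y + (tr M)/3 = y − 0.333333 to remove the quadratic term: y³ + p·y + q = 0 with p = s − (tr M)²/3 = -23.333333 and q = −2(tr M)³/27 + (tr M)·s/3 − det M = -43.259259.
Three real roots ⇒ use the trigonometric (Viète) form: r = 2√(−p/3) = 5.577734, φ = arccos(3q/(p·r)) = arccos(0.997162) = 0.075355 rad.
y_k = r·cos(φ/3 − 2πk/3) for k = 0, 1, 2 gives y = 5.575974, -2.666667, -2.909307.
λ_k = y_k − 0.333333 gives λ = 5.2426, -3.0000, -3.2426 (check: the sum is -1.0000 = tr M).

Hence λ_max = 5.2426 and λ_min = -3.2426.


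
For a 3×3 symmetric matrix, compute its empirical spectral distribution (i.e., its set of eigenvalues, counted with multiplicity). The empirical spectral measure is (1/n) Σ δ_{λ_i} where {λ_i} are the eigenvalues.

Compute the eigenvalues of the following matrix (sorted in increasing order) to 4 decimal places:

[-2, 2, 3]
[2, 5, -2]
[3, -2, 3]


Since M is real symmetric, all three eigenvalues are real; they are the roots of det(λI − M) = λ³ − (tr M) λ² + s λ − det M, where s is the sum of the principal 2×2 minors.
tr M = -2 + 5 + 3 = 6.
s = ((-2)·5 − 2²) + ((-2)·3 − 3²) + (5·3 − (-2)²) = -14 + (-15) + 11 = -18.
det M (expand along row 1) = (-2)·11 − 2·12 + 3·(-19) = -103.
Characteristic polynomial: λ³ − 6λ² − 18λ + 103 = 0.
Substitute λ = y + (tr M)/3 = y + 2.000000 to remove the quadratic term: y³ + p·y + q = 0 with p = s − (tr M)²/3 = -30.000000 and q = −2(tr M)³/27 + (tr M)·s/3 − det M = 51.000000.
Three real roots ⇒ use the trigonometric (Viète) form: r = 2√(−p/3) = 6.324555, φ = arccos(3q/(p·r)) = arccos(-0.806381) = 2.508803 rad.
y_k = r·cos(φ/3 − 2πk/3) for k = 0, 1, 2 gives y = 4.238954, 1.945428, -6.184382.
λ_k = y_k + 2.000000 gives λ = 6.2390, 3.9454, -4.1844 (check: the sum is 6.0000 = tr M).

Eigenvalues sorted in increasing order: [-4.1844, 3.9454, 6.2390].


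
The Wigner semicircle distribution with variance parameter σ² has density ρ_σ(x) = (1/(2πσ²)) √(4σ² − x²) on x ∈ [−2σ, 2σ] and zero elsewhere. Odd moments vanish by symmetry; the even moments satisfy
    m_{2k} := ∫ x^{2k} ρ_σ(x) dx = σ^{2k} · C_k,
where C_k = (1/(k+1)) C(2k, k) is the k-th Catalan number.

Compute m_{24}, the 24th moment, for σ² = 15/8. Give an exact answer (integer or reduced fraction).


By the scaled semicircle moment identity, m_{2k} = σ^{2k} · C_k with k = 12.
C_12 = (1/(k+1)) · C(2k, k) = (1/13) · C(24, 12) = (1/13) · 2704156 = 208012.
σ^{2k} = (σ²)^k = (15/8)^12 = 129746337890625/68719476736.

Therefore m_{24} = σ^{24} · C_12 = (129746337890625/68719476736) · 208012 = 6747198809326171875/17179869184.


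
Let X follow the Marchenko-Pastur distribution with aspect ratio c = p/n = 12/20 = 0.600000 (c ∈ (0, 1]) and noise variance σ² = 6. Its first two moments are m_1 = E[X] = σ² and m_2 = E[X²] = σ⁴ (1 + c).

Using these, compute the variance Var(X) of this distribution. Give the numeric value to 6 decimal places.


m_1 = E[X] = σ² = 6, so m_1² = 36.
m_2 = E[X²] = σ⁴ (1 + c) = 36 · (1 + 0.600000) = 36 · 1.600000 = 57.600000.
(Note m_2 − m_1² simplifies to c · σ⁴ = 0.600000 · 36.)

Var(X) = m_2 − m_1² = 57.600000 − 36 = 21.600000.


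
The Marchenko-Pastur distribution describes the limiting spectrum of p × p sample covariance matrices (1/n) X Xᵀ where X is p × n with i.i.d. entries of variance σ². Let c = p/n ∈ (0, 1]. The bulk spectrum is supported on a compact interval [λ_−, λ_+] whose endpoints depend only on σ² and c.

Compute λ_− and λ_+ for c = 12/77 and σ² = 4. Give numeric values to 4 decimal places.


c = 12/77 = 0.155844; √c = 0.394771.
λ_− = σ² (1 − √c)² = 4 · (1 − 0.394771)² = 4 · (0.605229)² = 1.465208.
λ_+ = σ² (1 + √c)² = 4 · (1 + 0.394771)² = 4 · (1.394771)² = 7.781545.

Rounded to 4 decimal places: λ_− ≈ 1.4652, λ_+ ≈ 7.7815.


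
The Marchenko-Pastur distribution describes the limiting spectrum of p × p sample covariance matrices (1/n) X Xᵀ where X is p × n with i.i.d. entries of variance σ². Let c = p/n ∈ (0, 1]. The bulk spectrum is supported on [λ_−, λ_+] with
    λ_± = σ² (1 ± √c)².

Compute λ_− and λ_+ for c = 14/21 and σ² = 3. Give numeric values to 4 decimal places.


c = 14/21 = 0.666667; √c = 0.816497.
λ_− = σ² (1 − √c)² = 3 · (1 − 0.816497)² = 3 · (0.183503)² = 0.101021.
λ_+ = σ² (1 + √c)² = 3 · (1 + 0.816497)² = 3 · (1.816497)² = 9.898979.

Rounded to 4 decimal places: λ_− ≈ 0.1010, λ_+ ≈ 9.8990.


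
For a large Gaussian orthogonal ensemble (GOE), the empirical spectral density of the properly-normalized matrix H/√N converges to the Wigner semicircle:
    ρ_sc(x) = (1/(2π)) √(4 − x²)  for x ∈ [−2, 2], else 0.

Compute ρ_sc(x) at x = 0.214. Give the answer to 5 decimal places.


ρ_sc(x) = (1/(2π)) √(4 − x²). With x = 0.214:
  4 − x² = 4 − (0.214)² = 4 − 0.045796 = 3.954204.
  √(4 − x²) = 1.988518.
  1/(2π) = 0.159155.
  ρ_sc(0.214) = 0.159155 · 1.988518 = 0.316482.

Rounded to 5 decimal places: ρ_sc(0.214) ≈ 0.31648.


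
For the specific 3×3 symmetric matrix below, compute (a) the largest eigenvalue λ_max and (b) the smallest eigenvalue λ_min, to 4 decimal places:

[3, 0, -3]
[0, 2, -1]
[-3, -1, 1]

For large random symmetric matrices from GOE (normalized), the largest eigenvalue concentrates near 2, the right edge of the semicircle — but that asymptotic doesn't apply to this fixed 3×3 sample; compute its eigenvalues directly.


Since M is real symmetric, all three eigenvalues are real; they are the roots of det(λI − M) = λ³ − (tr M) λ² + s λ − det M, where s is the sum of the principal 2×2 minors.
tr M = 3 + 2 + 1 = 6.
s = (3·2 − 0²) + (3·1 − (-3)²) + (2·1 − (-1)²) = 6 + (-6) + 1 = 1.
det M (expand along row 1) = 3·1 − 0·(-3) + (-3)·6 = -15.
Characteristic polynomial: λ³ − 6λ² + λ + 15 = 0.
Substitute λ = y + (tr M)/3 = y + 2.000000 to remove the quadratic term: y³ + p·y + q = 0 with p = s − (tr M)²/3 = -11.000000 and q = −2(tr M)³/27 + (tr M)·s/3 − det M = 1.000000.
Three real roots ⇒ use the trigonometric (Viète) form: r = 2√(−p/3) = 3.829708, φ = arccos(3q/(p·r)) = arccos(-0.071214) = 1.642070 rad.
y_k = r·cos(φ/3 − 2πk/3) for k = 0, 1, 2 gives y = 3.270200, 0.090978, -3.361178.
λ_k = y_k + 2.000000 gives λ = 5.2702, 2.0910, -1.3612 (check: the sum is 6.0000 = tr M).

Hence λ_max = 5.2702 and λ_min = -1.3612.


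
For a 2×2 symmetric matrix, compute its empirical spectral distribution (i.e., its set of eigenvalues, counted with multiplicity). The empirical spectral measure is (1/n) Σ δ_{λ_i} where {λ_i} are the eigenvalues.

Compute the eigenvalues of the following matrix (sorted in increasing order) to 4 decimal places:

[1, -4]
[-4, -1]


Since M is real symmetric, both eigenvalues are real; they are the roots of det(λI − M) = λ² − (tr M) λ + det M.
tr M = 1 + (-1) = 0.
det M = 1·(-1) − (-4)² = -1 − 16 = -17.
Characteristic polynomial: λ² − 17 = 0.
Discriminant Δ = (tr M)² − 4·det M = 0 − (-68) = 68; √Δ = 8.246211.
λ = (tr M ± √Δ)/2 = (0 ± 8.246211)/2, giving (tr M − √Δ)/2 = -4.1231 and (tr M + √Δ)/2 = 4.1231.

Eigenvalues sorted in increasing order: [-4.1231, 4.1231].


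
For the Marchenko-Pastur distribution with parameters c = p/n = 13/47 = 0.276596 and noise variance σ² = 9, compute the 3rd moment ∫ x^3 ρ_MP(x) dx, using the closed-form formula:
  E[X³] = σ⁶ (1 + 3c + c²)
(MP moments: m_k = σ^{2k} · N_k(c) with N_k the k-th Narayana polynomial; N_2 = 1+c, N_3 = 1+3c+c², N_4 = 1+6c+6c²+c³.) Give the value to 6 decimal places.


E[X³] = σ⁶ (1 + 3c + c²) (third MP moment). With σ² = 9 (so σ⁶ = 729) and c = 13/47 = 0.276596: E[X³] = 729 · (1 + 3·0.276596 + (0.276596)²) = 729 · 1.906292.

So E[X^3] = 1389.687189.


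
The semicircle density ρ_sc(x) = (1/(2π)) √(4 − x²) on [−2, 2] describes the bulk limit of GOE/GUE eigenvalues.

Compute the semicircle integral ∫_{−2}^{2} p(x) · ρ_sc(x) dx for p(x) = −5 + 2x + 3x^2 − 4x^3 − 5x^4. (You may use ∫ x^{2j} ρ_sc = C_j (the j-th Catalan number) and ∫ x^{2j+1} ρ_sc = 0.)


Write p(x) = Σ a_i x^i, split into monomials and integrate each against ρ_sc separately.
Using ∫ x^{2j} ρ_sc = C_j = (1/(j+1)) C(2j, j) (Catalan numbers) and ∫ x^{2j+1} ρ_sc = 0 (odd monomials vanish by symmetry):
  i = 0 (even): a_0 · C_{0} = -5 · 1 = -5
  i = 1 (odd): ∫ x^1 ρ_sc = 0 (vanishes)
  i = 2 (even): a_2 · C_{1} = 3 · 1 = 3
  i = 3 (odd): ∫ x^3 ρ_sc = 0 (vanishes)
  i = 4 (even): a_4 · C_{2} = -5 · 2 = -10

Summing the contributions: ∫_{−2}^{2} p(x) ρ_sc(x) dx = (-5) + 3 + (-10) = -12.


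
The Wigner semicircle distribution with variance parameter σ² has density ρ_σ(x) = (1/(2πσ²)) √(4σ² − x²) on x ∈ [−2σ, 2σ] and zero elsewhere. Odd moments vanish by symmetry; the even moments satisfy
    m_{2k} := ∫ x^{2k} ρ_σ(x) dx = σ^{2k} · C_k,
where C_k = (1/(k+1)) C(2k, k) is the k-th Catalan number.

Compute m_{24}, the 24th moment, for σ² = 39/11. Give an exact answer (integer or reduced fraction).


By the scaled semicircle moment identity, m_{2k} = σ^{2k} · C_k with k = 12.
C_12 = (1/(k+1)) · C(2k, k) = (1/13) · C(24, 12) = (1/13) · 2704156 = 208012.
σ^{2k} = (σ²)^k = (39/11)^12 = 12381557655576425121/3138428376721.

Therefore m_{24} = σ^{24} · C_12 = (12381557655576425121/3138428376721) · 208012 = 2575512571051763342269452/3138428376721.


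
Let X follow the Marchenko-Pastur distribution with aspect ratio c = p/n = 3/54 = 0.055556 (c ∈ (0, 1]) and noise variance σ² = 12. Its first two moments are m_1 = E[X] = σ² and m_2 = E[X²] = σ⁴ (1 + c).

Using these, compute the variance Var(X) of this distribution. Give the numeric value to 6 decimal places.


m_1 = E[X] = σ² = 12, so m_1² = 144.
m_2 = E[X²] = σ⁴ (1 + c) = 144 · (1 + 0.055556) = 144 · 1.055556 = 152.000000.
(Note m_2 − m_1² simplifies to c · σ⁴ = 0.055556 · 144.)

Var(X) = m_2 − m_1² = 152.000000 − 144 = 8.000000.


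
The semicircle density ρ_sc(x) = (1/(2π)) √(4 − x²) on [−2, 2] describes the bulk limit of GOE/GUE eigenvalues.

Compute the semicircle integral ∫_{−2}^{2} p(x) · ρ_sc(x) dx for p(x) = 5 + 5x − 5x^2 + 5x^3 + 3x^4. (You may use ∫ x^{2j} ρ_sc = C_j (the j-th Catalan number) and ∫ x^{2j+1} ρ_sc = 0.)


Write p(x) = Σ a_i x^i, split into monomials and integrate each against ρ_sc separately.
Using ∫ x^{2j} ρ_sc = C_j = (1/(j+1)) C(2j, j) (Catalan numbers) and ∫ x^{2j+1} ρ_sc = 0 (odd monomials vanish by symmetry):
  i = 0 (even): a_0 · C_{0} = 5 · 1 = 5
  i = 1 (odd): ∫ x^1 ρ_sc = 0 (vanishes)
  i = 2 (even): a_2 · C_{1} = -5 · 1 = -5
  i = 3 (odd): ∫ x^3 ρ_sc = 0 (vanishes)
  i = 4 (even): a_4 · C_{2} = 3 · 2 = 6

Summing the contributions: ∫_{−2}^{2} p(x) ρ_sc(x) dx = 5 + (-5) + 6 = 6.


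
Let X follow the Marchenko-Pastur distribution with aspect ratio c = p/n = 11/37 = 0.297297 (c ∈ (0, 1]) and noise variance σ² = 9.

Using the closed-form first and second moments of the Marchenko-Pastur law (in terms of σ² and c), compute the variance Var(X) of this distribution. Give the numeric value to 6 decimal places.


Recall the MP moments m_1 = E[X] = σ² and m_2 = E[X²] = σ⁴ (1 + c).
m_1 = E[X] = σ² = 9, so m_1² = 81.
m_2 = E[X²] = σ⁴ (1 + c) = 81 · (1 + 0.297297) = 81 · 1.297297 = 105.081081.
(Note m_2 − m_1² simplifies to c · σ⁴ = 0.297297 · 81.)

Var(X) = m_2 − m_1² = 105.081081 − 81 = 24.081081.


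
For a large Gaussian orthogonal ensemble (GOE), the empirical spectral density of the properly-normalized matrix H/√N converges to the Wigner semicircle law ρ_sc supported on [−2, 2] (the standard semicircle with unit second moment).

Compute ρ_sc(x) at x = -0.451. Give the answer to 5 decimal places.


ρ_sc(x) = (1/(2π)) √(4 − x²). With x = -0.451:
  4 − x² = 4 − (-0.451)² = 4 − 0.203401 = 3.796599.
  √(4 − x²) = 1.948486.
  1/(2π) = 0.159155.
  ρ_sc(-0.451) = 0.159155 · 1.948486 = 0.310111.

Rounded to 5 decimal places: ρ_sc(-0.451) ≈ 0.31011.


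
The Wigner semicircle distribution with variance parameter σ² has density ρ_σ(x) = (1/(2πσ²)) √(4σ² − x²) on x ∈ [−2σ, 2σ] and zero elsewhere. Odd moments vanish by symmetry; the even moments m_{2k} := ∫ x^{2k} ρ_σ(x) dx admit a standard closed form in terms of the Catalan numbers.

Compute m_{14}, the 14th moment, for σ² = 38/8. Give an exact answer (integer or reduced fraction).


By the scaled semicircle moment identity, m_{2k} = σ^{2k} · C_k with k = 7.
C_7 = (1/(k+1)) · C(2k, k) = (1/8) · C(14, 7) = (1/8) · 3432 = 429.
σ^{2k} = (σ²)^k = (38/8)^7 = 893871739/16384.

Therefore m_{14} = σ^{14} · C_7 = (893871739/16384) · 429 = 383470976031/16384.


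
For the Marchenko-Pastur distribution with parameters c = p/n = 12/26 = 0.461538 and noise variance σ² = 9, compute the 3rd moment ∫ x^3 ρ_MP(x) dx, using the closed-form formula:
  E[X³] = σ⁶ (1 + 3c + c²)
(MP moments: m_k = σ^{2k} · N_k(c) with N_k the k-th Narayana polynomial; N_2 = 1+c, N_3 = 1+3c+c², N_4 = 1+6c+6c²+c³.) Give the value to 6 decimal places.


E[X³] = σ⁶ (1 + 3c + c²) (third MP moment). With σ² = 9 (so σ⁶ = 729) and c = 12/26 = 0.461538: E[X³] = 729 · (1 + 3·0.461538 + (0.461538)²) = 729 · 2.597633.

So E[X^3] = 1893.674556.


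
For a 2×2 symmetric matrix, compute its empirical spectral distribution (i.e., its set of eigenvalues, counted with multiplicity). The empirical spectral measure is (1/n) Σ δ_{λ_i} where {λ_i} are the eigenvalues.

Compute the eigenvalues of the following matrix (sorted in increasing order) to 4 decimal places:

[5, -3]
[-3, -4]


Since M is real symmetric, both eigenvalues are real; they are the roots of det(λI − M) = λ² − (tr M) λ + det M.
tr M = 5 + (-4) = 1.
det M = 5·(-4) − (-3)² = -20 − 9 = -29.
Characteristic polynomial: λ² − λ − 29 = 0.
Discriminant Δ = (tr M)² − 4·det M = 1 − (-116) = 117; √Δ = 10.816654.
λ = (tr M ± √Δ)/2 = (1 ± 10.816654)/2, giving (tr M − √Δ)/2 = -4.9083 and (tr M + √Δ)/2 = 5.9083.

Eigenvalues sorted in increasing order: [-4.9083, 5.9083].


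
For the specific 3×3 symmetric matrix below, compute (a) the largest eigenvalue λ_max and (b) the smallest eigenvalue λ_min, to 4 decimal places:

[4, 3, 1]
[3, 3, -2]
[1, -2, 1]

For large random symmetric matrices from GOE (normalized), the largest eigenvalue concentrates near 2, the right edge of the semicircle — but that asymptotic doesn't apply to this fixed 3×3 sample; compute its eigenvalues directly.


Since M is real symmetric, all three eigenvalues are real; they are the roots of det(λI − M) = λ³ − (tr M) λ² + s λ − det M, where s is the sum of the principal 2×2 minors.
tr M = 4 + 3 + 1 = 8.
s = (4·3 − 3²) + (4·1 − 1²) + (3·1 − (-2)²) = 3 + 3 + (-1) = 5.
det M (expand along row 1) = 4·(-1) − 3·5 + 1·(-9) = -28.
Characteristic polynomial: λ³ − 8λ² + 5λ + 28 = 0.
Substitute λ = y + (tr M)/3 = y + 2.666667 to remove the quadratic term: y³ + p·y + q = 0 with p = s − (tr M)²/3 = -16.333333 and q = −2(tr M)³/27 + (tr M)·s/3 − det M = 3.407407.
Three real roots ⇒ use the trigonometric (Viète) form: r = 2√(−p/3) = 4.666667, φ = arccos(3q/(p·r)) = arccos(-0.134111) = 1.705312 rad.
y_k = r·cos(φ/3 − 2πk/3) for k = 0, 1, 2 gives y = 3.932801, 0.209177, -4.141978.
λ_k = y_k + 2.666667 gives λ = 6.5995, 2.8758, -1.4753 (check: the sum is 8.0000 = tr M).

Hence λ_max = 6.5995 and λ_min = -1.4753.


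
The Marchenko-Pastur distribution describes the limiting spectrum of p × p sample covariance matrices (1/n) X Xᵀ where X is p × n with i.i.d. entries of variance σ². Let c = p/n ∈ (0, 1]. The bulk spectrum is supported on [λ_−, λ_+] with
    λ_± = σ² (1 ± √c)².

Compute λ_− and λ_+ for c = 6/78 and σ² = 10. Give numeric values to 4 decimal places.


c = 6/78 = 0.076923; √c = 0.277350.
λ_− = σ² (1 − √c)² = 10 · (1 − 0.277350)² = 10 · (0.722650)² = 5.222229.
λ_+ = σ² (1 + √c)² = 10 · (1 + 0.277350)² = 10 · (1.277350)² = 16.316233.

Rounded to 4 decimal places: λ_− ≈ 5.2222, λ_+ ≈ 16.3162.


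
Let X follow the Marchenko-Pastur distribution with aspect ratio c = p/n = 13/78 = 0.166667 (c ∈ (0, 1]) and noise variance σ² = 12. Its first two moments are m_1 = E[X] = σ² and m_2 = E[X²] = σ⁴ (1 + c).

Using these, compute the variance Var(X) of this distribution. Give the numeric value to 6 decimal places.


m_1 = E[X] = σ² = 12, so m_1² = 144.
m_2 = E[X²] = σ⁴ (1 + c) = 144 · (1 + 0.166667) = 144 · 1.166667 = 168.000000.
(Note m_2 − m_1² simplifies to c · σ⁴ = 0.166667 · 144.)

Var(X) = m_2 − m_1² = 168.000000 − 144 = 24.000000.


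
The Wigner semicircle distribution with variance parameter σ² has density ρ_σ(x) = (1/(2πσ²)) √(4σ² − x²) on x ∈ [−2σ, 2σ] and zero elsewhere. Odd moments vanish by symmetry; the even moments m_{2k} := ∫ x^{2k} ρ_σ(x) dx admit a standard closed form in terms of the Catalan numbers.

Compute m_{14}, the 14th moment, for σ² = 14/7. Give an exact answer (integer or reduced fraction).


By the scaled semicircle moment identity, m_{2k} = σ^{2k} · C_k with k = 7.
C_7 = (1/(k+1)) · C(2k, k) = (1/8) · C(14, 7) = (1/8) · 3432 = 429.
σ^{2k} = (σ²)^k = (14/7)^7 = 128.

Therefore m_{14} = σ^{14} · C_7 = 128 · 429 = 54912.


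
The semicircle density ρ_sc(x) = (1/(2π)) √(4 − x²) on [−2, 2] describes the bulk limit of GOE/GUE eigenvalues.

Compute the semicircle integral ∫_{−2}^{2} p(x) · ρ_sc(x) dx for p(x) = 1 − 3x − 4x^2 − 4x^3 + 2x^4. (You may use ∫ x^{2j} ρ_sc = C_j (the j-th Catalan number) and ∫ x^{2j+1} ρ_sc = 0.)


Write p(x) = Σ a_i x^i, split into monomials and integrate each against ρ_sc separately.
Using ∫ x^{2j} ρ_sc = C_j = (1/(j+1)) C(2j, j) (Catalan numbers) and ∫ x^{2j+1} ρ_sc = 0 (odd monomials vanish by symmetry):
  i = 0 (even): a_0 · C_{0} = 1 · 1 = 1
  i = 1 (odd): ∫ x^1 ρ_sc = 0 (vanishes)
  i = 2 (even): a_2 · C_{1} = -4 · 1 = -4
  i = 3 (odd): ∫ x^3 ρ_sc = 0 (vanishes)
  i = 4 (even): a_4 · C_{2} = 2 · 2 = 4

Summing the contributions: ∫_{−2}^{2} p(x) ρ_sc(x) dx = 1 + (-4) + 4 = 1.


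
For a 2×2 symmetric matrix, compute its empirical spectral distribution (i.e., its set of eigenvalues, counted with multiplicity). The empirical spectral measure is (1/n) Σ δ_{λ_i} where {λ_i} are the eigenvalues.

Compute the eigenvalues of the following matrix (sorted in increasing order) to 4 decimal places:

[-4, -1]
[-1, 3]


Since M is real symmetric, both eigenvalues are real; they are the roots of det(λI − M) = λ² − (tr M) λ + det M.
tr M = -4 + 3 = -1.
det M = (-4)·3 − (-1)² = -12 − 1 = -13.
Characteristic polynomial: λ² + λ − 13 = 0.
Discriminant Δ = (tr M)² − 4·det M = 1 − (-52) = 53; √Δ = 7.280110.
λ = (tr M ± √Δ)/2 = (-1 ± 7.280110)/2, giving (tr M − √Δ)/2 = -4.1401 and (tr M + √Δ)/2 = 3.1401.

Eigenvalues sorted in increasing order: [-4.1401, 3.1401].


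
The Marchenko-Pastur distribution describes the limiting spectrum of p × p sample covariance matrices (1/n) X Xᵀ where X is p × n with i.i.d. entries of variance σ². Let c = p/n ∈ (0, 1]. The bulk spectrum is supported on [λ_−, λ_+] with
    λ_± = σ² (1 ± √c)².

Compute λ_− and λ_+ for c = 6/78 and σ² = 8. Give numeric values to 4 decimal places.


c = 6/78 = 0.076923; √c = 0.277350.
λ_− = σ² (1 − √c)² = 8 · (1 − 0.277350)² = 8 · (0.722650)² = 4.177783.
λ_+ = σ² (1 + √c)² = 8 · (1 + 0.277350)² = 8 · (1.277350)² = 13.052986.

Rounded to 4 decimal places: λ_− ≈ 4.1778, λ_+ ≈ 13.0530.


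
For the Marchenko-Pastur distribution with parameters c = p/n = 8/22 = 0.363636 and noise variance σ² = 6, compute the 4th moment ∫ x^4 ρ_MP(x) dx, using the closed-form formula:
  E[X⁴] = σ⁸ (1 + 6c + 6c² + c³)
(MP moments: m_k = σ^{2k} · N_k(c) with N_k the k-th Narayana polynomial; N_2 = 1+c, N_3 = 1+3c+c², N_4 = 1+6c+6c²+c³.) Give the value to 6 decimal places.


E[X⁴] = σ⁸ (1 + 6c + 6c² + c³) (fourth MP moment). With σ² = 6 (so σ⁸ = 1296) and c = 8/22 = 0.363636: E[X⁴] = 1296 · (1 + 6·0.363636 + 6·(0.363636)² + (0.363636)³) = 1296 · 4.023291.

So E[X^4] = 5214.184823.


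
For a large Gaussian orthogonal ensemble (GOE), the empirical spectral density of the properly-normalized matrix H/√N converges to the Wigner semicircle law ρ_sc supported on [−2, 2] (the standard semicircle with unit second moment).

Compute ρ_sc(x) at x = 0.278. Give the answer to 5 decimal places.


ρ_sc(x) = (1/(2π)) √(4 − x²). With x = 0.278:
  4 − x² = 4 − (0.278)² = 4 − 0.077284 = 3.922716.
  √(4 − x²) = 1.980585.
  1/(2π) = 0.159155.
  ρ_sc(0.278) = 0.159155 · 1.980585 = 0.315220.

Rounded to 5 decimal places: ρ_sc(0.278) ≈ 0.31522.


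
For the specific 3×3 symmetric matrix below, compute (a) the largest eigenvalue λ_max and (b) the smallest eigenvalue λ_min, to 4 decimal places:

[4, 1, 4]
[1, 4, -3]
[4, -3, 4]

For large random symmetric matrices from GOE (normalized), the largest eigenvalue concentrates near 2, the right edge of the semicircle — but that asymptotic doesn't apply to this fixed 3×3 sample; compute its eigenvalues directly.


Since M is real symmetric, all three eigenvalues are real; they are the roots of det(λI − M) = λ³ − (tr M) λ² + s λ − det M, where s is the sum of the principal 2×2 minors.
tr M = 4 + 4 + 4 = 12.
s = (4·4 − 1²) + (4·4 − 4²) + (4·4 − (-3)²) = 15 + 0 + 7 = 22.
det M (expand along row 1) = 4·7 − 1·16 + 4·(-19) = -64.
Characteristic polynomial: λ³ − 12λ² + 22λ + 64 = 0.
Substitute λ = y + (tr M)/3 = y + 4.000000 to remove the quadratic term: y³ + p·y + q = 0 with p = s − (tr M)²/3 = -26.000000 and q = −2(tr M)³/27 + (tr M)·s/3 − det M = 24.000000.
Three real roots ⇒ use the trigonometric (Viète) form: r = 2√(−p/3) = 5.887841, φ = arccos(3q/(p·r)) = arccos(-0.470330) = 2.060462 rad.
y_k = r·cos(φ/3 − 2πk/3) for k = 0, 1, 2 gives y = 4.552867, 0.956762, -5.509629.
λ_k = y_k + 4.000000 gives λ = 8.5529, 4.9568, -1.5096 (check: the sum is 12.0000 = tr M).

Hence λ_max = 8.5529 and λ_min = -1.5096.


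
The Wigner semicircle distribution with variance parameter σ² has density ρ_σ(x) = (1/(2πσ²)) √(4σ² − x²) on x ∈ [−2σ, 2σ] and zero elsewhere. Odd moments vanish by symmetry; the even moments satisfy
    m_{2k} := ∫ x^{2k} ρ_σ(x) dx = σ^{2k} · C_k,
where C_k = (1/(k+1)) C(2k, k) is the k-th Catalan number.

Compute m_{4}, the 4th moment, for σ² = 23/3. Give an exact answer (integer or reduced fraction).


By the scaled semicircle moment identity, m_{2k} = σ^{2k} · C_k with k = 2.
C_2 = (1/(k+1)) · C(2k, k) = (1/3) · C(4, 2) = (1/3) · 6 = 2.
σ^{2k} = (σ²)^k = (23/3)^2 = 529/9.

Therefore m_{4} = σ^{4} · C_2 = (529/9) · 2 = 1058/9.


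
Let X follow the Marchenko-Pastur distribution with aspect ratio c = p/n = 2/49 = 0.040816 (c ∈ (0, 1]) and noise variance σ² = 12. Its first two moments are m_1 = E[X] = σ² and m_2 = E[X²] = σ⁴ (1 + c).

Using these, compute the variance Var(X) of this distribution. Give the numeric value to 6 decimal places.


m_1 = E[X] = σ² = 12, so m_1² = 144.
m_2 = E[X²] = σ⁴ (1 + c) = 144 · (1 + 0.040816) = 144 · 1.040816 = 149.877551.
(Note m_2 − m_1² simplifies to c · σ⁴ = 0.040816 · 144.)

Var(X) = m_2 − m_1² = 149.877551 − 144 = 5.877551.


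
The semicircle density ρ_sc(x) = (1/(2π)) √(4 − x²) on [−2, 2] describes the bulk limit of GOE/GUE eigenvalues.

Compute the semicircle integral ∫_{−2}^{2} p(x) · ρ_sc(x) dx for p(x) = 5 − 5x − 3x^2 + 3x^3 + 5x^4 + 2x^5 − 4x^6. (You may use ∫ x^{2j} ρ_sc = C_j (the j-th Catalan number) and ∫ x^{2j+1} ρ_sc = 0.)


Write p(x) = Σ a_i x^i, split into monomials and integrate each against ρ_sc separately.
Using ∫ x^{2j} ρ_sc = C_j = (1/(j+1)) C(2j, j) (Catalan numbers) and ∫ x^{2j+1} ρ_sc = 0 (odd monomials vanish by symmetry):
  i = 0 (even): a_0 · C_{0} = 5 · 1 = 5
  i = 1 (odd): ∫ x^1 ρ_sc = 0 (vanishes)
  i = 2 (even): a_2 · C_{1} = -3 · 1 = -3
  i = 3 (odd): ∫ x^3 ρ_sc = 0 (vanishes)
  i = 4 (even): a_4 · C_{2} = 5 · 2 = 10
  i = 5 (odd): ∫ x^5 ρ_sc = 0 (vanishes)
  i = 6 (even): a_6 · C_{3} = -4 · 5 = -20

Summing the contributions: ∫_{−2}^{2} p(x) ρ_sc(x) dx = 5 + (-3) + 10 + (-20) = -8.


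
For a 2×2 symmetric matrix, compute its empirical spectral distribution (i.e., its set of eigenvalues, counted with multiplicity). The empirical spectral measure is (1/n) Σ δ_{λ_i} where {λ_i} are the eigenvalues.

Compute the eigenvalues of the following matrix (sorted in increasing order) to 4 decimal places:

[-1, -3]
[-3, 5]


Since M is real symmetric, both eigenvalues are real; they are the roots of det(λI − M) = λ² − (tr M) λ + det M.
tr M = -1 + 5 = 4.
det M = (-1)·5 − (-3)² = -5 − 9 = -14.
Characteristic polynomial: λ² − 4λ − 14 = 0.
Discriminant Δ = (tr M)² − 4·det M = 16 − (-56) = 72; √Δ = 8.485281.
λ = (tr M ± √Δ)/2 = (4 ± 8.485281)/2, giving (tr M − √Δ)/2 = -2.2426 and (tr M + √Δ)/2 = 6.2426.

Eigenvalues sorted in increasing order: [-2.2426, 6.2426].


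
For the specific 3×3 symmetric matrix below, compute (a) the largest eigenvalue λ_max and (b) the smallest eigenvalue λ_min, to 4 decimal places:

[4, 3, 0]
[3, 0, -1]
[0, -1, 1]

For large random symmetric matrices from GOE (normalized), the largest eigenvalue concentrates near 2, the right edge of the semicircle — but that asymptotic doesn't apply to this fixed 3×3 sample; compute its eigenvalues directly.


Since M is real symmetric, all three eigenvalues are real; they are the roots of det(λI − M) = λ³ − (tr M) λ² + s λ − det M, where s is the sum of the principal 2×2 minors.
tr M = 4 + 0 + 1 = 5.
s = (4·0 − 3²) + (4·1 − 0²) + (0·1 − (-1)²) = -9 + 4 + (-1) = -6.
det M (expand along row 1) = 4·(-1) − 3·3 + 0·(-3) = -13.
Characteristic polynomial: λ³ − 5λ² − 6λ + 13 = 0.
Substitute λ = y + (tr M)/3 = y + 1.666667 to remove the quadratic term: y³ + p·y + q = 0 with p = s − (tr M)²/3 = -14.333333 and q = −2(tr M)³/27 + (tr M)·s/3 − det M = -6.259259.
Three real roots ⇒ use the trigonometric (Viète) form: r = 2√(−p/3) = 4.371626, φ = arccos(3q/(p·r)) = arccos(0.299677) = 1.266442 rad.
y_k = r·cos(φ/3 − 2πk/3) for k = 0, 1, 2 gives y = 3.987846, -0.442748, -3.545099.
λ_k = y_k + 1.666667 gives λ = 5.6545, 1.2239, -1.8784 (check: the sum is 5.0000 = tr M).

Hence λ_max = 5.6545 and λ_min = -1.8784.


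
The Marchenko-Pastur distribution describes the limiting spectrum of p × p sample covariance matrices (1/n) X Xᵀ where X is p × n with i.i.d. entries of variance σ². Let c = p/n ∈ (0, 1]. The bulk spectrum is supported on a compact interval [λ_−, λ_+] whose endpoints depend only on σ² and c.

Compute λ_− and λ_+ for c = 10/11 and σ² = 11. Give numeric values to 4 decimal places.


c = 10/11 = 0.909091; √c = 0.953463.
λ_− = σ² (1 − √c)² = 11 · (1 − 0.953463)² = 11 · (0.046537)² = 0.023823.
λ_+ = σ² (1 + √c)² = 11 · (1 + 0.953463)² = 11 · (1.953463)² = 41.976177.

Rounded to 4 decimal places: λ_− ≈ 0.0238, λ_+ ≈ 41.9762.


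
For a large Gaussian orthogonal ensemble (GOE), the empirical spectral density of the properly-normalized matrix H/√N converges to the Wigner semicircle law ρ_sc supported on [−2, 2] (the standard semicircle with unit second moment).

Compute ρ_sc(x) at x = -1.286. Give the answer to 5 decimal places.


ρ_sc(x) = (1/(2π)) √(4 − x²). With x = -1.286:
  4 − x² = 4 − (-1.286)² = 4 − 1.653796 = 2.346204.
  √(4 − x²) = 1.531732.
  1/(2π) = 0.159155.
  ρ_sc(-1.286) = 0.159155 · 1.531732 = 0.243783.

Rounded to 5 decimal places: ρ_sc(-1.286) ≈ 0.24378.


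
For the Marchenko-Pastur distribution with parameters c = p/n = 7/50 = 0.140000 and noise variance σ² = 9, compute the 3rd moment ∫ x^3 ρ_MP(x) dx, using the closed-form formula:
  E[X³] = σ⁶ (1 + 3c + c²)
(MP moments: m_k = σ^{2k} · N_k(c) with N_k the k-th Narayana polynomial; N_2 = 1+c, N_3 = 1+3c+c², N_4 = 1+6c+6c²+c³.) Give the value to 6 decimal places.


E[X³] = σ⁶ (1 + 3c + c²) (third MP moment). With σ² = 9 (so σ⁶ = 729) and c = 7/50 = 0.140000: E[X³] = 729 · (1 + 3·0.140000 + (0.140000)²) = 729 · 1.439600.

So E[X^3] = 1049.468400.


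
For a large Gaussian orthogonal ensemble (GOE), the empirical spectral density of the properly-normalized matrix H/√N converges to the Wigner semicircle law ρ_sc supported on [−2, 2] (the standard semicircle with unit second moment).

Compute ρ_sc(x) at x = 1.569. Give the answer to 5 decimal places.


ρ_sc(x) = (1/(2π)) √(4 − x²). With x = 1.569:
  4 − x² = 4 − (1.569)² = 4 − 2.461761 = 1.538239.
  √(4 − x²) = 1.240258.
  1/(2π) = 0.159155.
  ρ_sc(1.569) = 0.159155 · 1.240258 = 0.197393.

Rounded to 5 decimal places: ρ_sc(1.569) ≈ 0.19739.


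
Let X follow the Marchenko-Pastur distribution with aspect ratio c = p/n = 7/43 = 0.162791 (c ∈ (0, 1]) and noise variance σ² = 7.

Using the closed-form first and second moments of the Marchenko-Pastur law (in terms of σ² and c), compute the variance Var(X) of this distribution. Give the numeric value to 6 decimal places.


Recall the MP moments m_1 = E[X] = σ² and m_2 = E[X²] = σ⁴ (1 + c).
m_1 = E[X] = σ² = 7, so m_1² = 49.
m_2 = E[X²] = σ⁴ (1 + c) = 49 · (1 + 0.162791) = 49 · 1.162791 = 56.976744.
(Note m_2 − m_1² simplifies to c · σ⁴ = 0.162791 · 49.)

Var(X) = m_2 − m_1² = 56.976744 − 49 = 7.976744.


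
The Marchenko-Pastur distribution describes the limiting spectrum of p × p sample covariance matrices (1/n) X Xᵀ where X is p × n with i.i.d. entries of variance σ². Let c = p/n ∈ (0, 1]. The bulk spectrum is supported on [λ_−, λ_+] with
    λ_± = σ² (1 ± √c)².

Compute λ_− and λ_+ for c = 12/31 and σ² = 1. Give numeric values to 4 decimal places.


c = 12/31 = 0.387097; √c = 0.622171.
λ_− = σ² (1 − √c)² = 1 · (1 − 0.622171)² = 1 · (0.377829)² = 0.142755.
λ_+ = σ² (1 + √c)² = 1 · (1 + 0.622171)² = 1 · (1.622171)² = 2.631439.

Rounded to 4 decimal places: λ_− ≈ 0.1428, λ_+ ≈ 2.6314.


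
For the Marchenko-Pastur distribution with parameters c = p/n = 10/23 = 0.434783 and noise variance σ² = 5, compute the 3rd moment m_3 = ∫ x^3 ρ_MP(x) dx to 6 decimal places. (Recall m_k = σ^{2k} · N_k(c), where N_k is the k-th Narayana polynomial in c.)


E[X³] = σ⁶ (1 + 3c + c²) (third MP moment). With σ² = 5 (so σ⁶ = 125) and c = 10/23 = 0.434783: E[X³] = 125 · (1 + 3·0.434783 + (0.434783)²) = 125 · 2.493384.

So E[X^3] = 311.672968.
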